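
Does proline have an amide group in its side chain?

Only N (asparagine) and Q (glutamine) carry a side-chain carboxamide.
Proline is not in this group.

No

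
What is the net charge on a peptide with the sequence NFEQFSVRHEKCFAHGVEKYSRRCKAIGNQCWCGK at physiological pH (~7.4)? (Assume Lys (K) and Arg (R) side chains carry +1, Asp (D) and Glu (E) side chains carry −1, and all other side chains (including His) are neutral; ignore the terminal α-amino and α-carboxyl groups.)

+4

Positive (K, R): R8, K11, K19, R22, R23, K25, K35 → +7.
Negative (D, E): E3, E10, E18 → −3.
Net charge = (+7) + (−3) = +4.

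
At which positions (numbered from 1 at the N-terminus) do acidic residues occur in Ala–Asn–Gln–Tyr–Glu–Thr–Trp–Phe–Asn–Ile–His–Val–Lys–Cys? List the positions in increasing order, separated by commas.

Only D (aspartate) and E (glutamate) carry a side-chain carboxylic acid.
Matching residues: Glu5.

5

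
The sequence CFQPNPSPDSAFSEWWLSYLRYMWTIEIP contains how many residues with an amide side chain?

2

Asparagine (N) and glutamine (Q) have uncharged amide side chains.
Matching residues: Q3, N5.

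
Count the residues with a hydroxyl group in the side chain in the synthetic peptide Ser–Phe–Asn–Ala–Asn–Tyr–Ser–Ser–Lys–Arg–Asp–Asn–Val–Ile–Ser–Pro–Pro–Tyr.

S, T, and Y are the three residues with a side-chain hydroxyl.
Matching residues: Ser1, Tyr6, Ser7, Ser8, Ser15, Tyr18.

6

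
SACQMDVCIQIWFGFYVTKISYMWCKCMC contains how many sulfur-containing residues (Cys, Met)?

8

Matching residues: C3, M5, C8, M23, C25, C27, M28, C29.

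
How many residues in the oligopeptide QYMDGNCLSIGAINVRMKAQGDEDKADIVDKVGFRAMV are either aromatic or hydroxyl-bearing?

3

Aromatic: F, W, Y. Hydroxyl-bearing: S, T, Y.
Aromatic residues here: Y2, F34 (2).
Hydroxyl-bearing residues here: Y2, S9 (2).
Y is in both groups, so the 1 Y residue must not be double-counted.
Total = 2 + 2 − 1 = 3.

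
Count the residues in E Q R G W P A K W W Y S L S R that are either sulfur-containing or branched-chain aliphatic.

1

Sulfur-containing: C, M. Branched-chain aliphatic: I, L, V.
Sulfur-containing residues here: none (0).
Branched-chain aliphatic residues here: L13 (1).
The two groups share no amino acid, so total = 0 + 1 = 1.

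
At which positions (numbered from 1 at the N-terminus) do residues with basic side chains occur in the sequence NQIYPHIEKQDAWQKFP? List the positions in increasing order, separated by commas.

The basic amino acids are Lys (K), Arg (R), and His (H).
Matching residues: H6, K9, K15.

6, 9, 15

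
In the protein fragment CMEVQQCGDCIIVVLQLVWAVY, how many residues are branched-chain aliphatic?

V, L, and I make up the branched-chain aliphatic group.
Matching residues: V4, I11, I12, V13, V14, L15, L17, V18, V21.

9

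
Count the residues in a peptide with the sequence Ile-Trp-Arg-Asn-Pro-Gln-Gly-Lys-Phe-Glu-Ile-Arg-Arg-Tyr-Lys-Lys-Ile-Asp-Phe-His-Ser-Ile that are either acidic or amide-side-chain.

Acidic: D, E. Amide-side-chain: N, Q.
Acidic residues here: Glu10, Asp18 (2).
Amide-side-chain residues here: Asn4, Gln6 (2).
The two groups share no amino acid, so total = 2 + 2 = 4.

4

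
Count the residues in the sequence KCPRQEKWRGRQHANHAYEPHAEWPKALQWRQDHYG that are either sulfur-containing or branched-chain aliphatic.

2

Sulfur-containing: C, M. Branched-chain aliphatic: I, L, V.
Sulfur-containing residues here: C2 (1).
Branched-chain aliphatic residues here: L28 (1).
The two groups share no amino acid, so total = 1 + 1 = 2.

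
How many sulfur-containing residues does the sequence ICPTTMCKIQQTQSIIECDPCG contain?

Cysteine (C, thiol) and methionine (M, thioether) are the two sulfur-containing amino acids.
Matching residues: C2, M6, C7, C18, C21.

5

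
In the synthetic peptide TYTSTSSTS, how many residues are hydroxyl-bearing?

9

The –OH-bearing residues are Ser, Thr (aliphatic alcohols), and Tyr (phenol).
Matching residues: T1, Y2, T3, S4, T5, S6, S7, T8, S9.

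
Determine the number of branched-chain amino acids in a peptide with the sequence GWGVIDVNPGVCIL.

The BCAAs are Val, Leu, and Ile — aliphatic side chains with a branch point.
Matching residues: V4, I5, V7, V11, I13, L14.

6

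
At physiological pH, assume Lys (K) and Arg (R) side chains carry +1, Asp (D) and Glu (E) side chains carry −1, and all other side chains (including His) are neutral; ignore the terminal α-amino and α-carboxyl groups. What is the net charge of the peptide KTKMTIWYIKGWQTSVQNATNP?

Positive (K, R): K1, K3, K10 → +3.
Negative (D, E): none → −0.
Net charge = (+3) + (−0) = +3.

+3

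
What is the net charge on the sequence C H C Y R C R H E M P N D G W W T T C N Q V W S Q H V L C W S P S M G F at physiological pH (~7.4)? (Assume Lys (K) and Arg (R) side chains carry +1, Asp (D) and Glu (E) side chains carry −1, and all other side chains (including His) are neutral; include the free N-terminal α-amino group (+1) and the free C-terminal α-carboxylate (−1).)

0

Positive (K, R): R5, R7 → +2.
Negative (D, E): E9, D13 → −2.
The N-terminus (+1) and C-terminus (−1) cancel.
Net charge = (+2) + (−2) = 0.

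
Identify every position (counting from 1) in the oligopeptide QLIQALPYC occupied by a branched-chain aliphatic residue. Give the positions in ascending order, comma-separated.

2, 3, 6

Matching residues: L2, I3, L6.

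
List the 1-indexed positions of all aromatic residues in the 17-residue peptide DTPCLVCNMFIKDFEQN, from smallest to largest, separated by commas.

10, 14

The aromatic amino acids are Phe (F, benzyl), Trp (W, indole), and Tyr (Y, phenol).
Matching residues: F10, F14.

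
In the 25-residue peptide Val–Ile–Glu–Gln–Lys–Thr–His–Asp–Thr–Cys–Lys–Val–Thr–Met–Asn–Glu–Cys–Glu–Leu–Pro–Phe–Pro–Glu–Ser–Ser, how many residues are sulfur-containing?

The sulfur-bearing residues are cysteine (–SH) and methionine (–S–CH₃).
Matching residues: Cys10, Met14, Cys17.

3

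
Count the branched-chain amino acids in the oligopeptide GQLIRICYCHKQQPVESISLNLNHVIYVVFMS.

Valine (V), leucine (L), and isoleucine (I) are the branched-chain amino acids.
Matching residues: L3, I4, I6, V15, I18, L20, L22, V25, I26, V28, V29.

11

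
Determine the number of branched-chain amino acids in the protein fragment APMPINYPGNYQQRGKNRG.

Valine (V), leucine (L), and isoleucine (I) are the branched-chain amino acids.
Matching residues: I5.

1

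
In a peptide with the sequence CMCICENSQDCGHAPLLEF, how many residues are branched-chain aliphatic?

3

V, L, and I make up the branched-chain aliphatic group.
Matching residues: I4, L16, L17.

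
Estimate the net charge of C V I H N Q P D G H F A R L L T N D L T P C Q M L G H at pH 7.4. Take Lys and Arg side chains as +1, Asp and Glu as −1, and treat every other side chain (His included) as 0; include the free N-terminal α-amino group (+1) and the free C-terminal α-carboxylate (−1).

-1

Positive (K, R): R13 → +1.
Negative (D, E): D8, D18 → −2.
The N-terminus (+1) and C-terminus (−1) cancel.
Net charge = (+1) + (−2) = −1.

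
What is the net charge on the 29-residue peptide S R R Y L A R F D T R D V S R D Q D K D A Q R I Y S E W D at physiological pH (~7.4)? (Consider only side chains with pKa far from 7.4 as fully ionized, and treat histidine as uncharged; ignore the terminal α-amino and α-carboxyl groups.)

0

Near pH 7.4, K and R contribute +1 each, D and E contribute −1 each, and every other side chain (His included, as stated) is uncharged.
Positive (K, R): R2, R3, R7, R11, R15, K19, R23 → +7.
Negative (D, E): D9, D12, D16, D18, D20, E27, D29 → −7.
Net charge = (+7) + (−7) = 0.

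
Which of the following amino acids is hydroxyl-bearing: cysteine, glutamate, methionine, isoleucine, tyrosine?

tyrosine

S, T, and Y are the three residues with a side-chain hydroxyl.
Of the listed options, only tyrosine belongs to this group.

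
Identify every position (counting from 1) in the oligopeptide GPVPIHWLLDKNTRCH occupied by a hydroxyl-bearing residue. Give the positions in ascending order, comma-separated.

13

The –OH-bearing residues are Ser, Thr (aliphatic alcohols), and Tyr (phenol).
Matching residues: T13.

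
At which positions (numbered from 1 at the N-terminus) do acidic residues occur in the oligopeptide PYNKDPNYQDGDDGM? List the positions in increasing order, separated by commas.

The acidic residues are Asp (D) and Glu (E), whose side chains end in a carboxylate group.
Matching residues: D5, D10, D12, D13.

5, 10, 12, 13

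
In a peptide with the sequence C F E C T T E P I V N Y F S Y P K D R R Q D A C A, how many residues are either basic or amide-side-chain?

Basic: H, K, R. Amide-side-chain: N, Q.
Basic residues here: K17, R19, R20 (3).
Amide-side-chain residues here: N11, Q21 (2).
The two groups share no amino acid, so total = 3 + 2 = 5.

5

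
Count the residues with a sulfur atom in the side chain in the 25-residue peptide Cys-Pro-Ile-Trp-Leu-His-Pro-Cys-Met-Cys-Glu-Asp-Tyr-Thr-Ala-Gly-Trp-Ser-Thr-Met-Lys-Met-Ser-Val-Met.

Only Cys (C) and Met (M) have a sulfur atom in the side chain.
Matching residues: Cys1, Cys8, Met9, Cys10, Met20, Met22, Met25.

7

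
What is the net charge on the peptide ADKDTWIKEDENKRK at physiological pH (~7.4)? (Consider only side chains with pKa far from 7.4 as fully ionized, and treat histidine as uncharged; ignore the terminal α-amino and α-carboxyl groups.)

At pH ~7.4 the Lys and Arg side chains are protonated (+1), the Asp and Glu side chains are deprotonated (−1), and with His taken as neutral all other side chains carry no charge.
Positive (K, R): K3, K8, K13, R14, K15 → +5.
Negative (D, E): D2, D4, E9, D10, E11 → −5.
Net charge = (+5) + (−5) = 0.

0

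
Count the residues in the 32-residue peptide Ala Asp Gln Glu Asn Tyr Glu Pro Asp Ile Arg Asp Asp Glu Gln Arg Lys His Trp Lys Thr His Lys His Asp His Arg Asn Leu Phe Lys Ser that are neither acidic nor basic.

13

Acidic: D, E. Basic: K, R, H. All other residues are neither.
Matching residues: Ala1, Gln3, Asn5, Tyr6, Pro8, Ile10, Gln15, Trp19, Thr21, Asn28, Leu29, Phe30, Ser32.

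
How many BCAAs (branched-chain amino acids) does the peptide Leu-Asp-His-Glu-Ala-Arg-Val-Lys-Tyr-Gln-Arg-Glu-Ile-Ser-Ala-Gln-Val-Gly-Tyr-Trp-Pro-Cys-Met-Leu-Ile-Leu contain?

7

V, L, and I make up the branched-chain aliphatic group.
Matching residues: Leu1, Val7, Ile13, Val17, Leu24, Ile25, Leu26.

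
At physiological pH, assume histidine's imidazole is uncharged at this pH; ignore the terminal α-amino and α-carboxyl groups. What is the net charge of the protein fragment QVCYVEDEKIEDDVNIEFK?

The side chains ionized at physiological pH are Lys/Arg (+1) and Asp/Glu (−1); with His treated as neutral, nothing else contributes.
Positive (K, R): K9, K19 → +2.
Negative (D, E): E6, D7, E8, E11, D12, D13, E17 → −7.
Net charge = (+2) + (−7) = −5.

-5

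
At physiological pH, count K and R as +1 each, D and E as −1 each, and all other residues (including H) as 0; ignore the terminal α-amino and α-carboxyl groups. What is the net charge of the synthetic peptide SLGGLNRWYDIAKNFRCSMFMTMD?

Positive (K, R): R7, K13, R16 → +3.
Negative (D, E): D10, D24 → −2.
Net charge = (+3) + (−2) = +1.

+1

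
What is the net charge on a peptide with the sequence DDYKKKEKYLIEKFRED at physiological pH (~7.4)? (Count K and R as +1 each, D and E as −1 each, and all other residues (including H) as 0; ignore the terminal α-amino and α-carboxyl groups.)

0

Positive (K, R): K4, K5, K6, K8, K13, R15 → +6.
Negative (D, E): D1, D2, E7, E12, E16, D17 → −6.
Net charge = (+6) + (−6) = 0.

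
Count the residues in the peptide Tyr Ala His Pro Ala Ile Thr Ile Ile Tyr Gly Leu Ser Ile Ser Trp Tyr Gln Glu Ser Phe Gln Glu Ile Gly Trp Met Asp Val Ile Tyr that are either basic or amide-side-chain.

Basic: H, K, R. Amide-side-chain: N, Q.
Basic residues here: His3 (1).
Amide-side-chain residues here: Gln18, Gln22 (2).
The two groups share no amino acid, so total = 1 + 2 = 3.

3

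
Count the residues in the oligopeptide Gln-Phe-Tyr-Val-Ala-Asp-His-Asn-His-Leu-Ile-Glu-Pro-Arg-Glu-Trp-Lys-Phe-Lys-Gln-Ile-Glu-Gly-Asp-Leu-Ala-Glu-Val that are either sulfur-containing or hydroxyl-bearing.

Sulfur-containing: C, M. Hydroxyl-bearing: S, T, Y.
Sulfur-containing residues here: none (0).
Hydroxyl-bearing residues here: Tyr3 (1).
The two groups share no amino acid, so total = 0 + 1 = 1.

1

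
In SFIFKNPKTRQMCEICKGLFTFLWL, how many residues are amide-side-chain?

2

Asparagine (N) and glutamine (Q) have uncharged amide side chains.
Matching residues: N6, Q11.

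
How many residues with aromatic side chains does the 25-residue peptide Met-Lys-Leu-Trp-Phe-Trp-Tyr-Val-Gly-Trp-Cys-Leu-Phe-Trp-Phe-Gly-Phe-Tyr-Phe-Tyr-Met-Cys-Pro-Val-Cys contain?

F, W, and Y each carry an aromatic ring on the side chain.
Matching residues: Trp4, Phe5, Trp6, Tyr7, Trp10, Phe13, Trp14, Phe15, Phe17, Tyr18, Phe19, Tyr20.

12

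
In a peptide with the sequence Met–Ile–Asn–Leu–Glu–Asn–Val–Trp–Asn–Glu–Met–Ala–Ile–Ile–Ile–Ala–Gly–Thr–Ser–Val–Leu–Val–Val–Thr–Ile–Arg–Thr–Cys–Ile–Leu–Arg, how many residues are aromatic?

1

F, W, and Y each carry an aromatic ring on the side chain.
Matching residues: Trp8.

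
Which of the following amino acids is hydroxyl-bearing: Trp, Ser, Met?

Ser

Serine (S), threonine (T), and tyrosine (Y) each carry a hydroxyl group on the side chain.
Of the listed options, only Ser belongs to this group.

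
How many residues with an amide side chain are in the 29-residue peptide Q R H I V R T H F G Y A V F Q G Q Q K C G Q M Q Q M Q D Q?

Asparagine (N) and glutamine (Q) have uncharged amide side chains.
Matching residues: Q1, Q15, Q17, Q18, Q22, Q24, Q25, Q27, Q29.

9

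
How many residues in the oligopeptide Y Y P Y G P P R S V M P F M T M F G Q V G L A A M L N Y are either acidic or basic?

1

Acidic: D, E. Basic: H, K, R.
Acidic residues here: none (0).
Basic residues here: R8 (1).
The two groups share no amino acid, so total = 0 + 1 = 1.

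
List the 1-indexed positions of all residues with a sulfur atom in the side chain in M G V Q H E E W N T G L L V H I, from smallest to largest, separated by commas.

1

The sulfur-bearing residues are cysteine (–SH) and methionine (–S–CH₃).
Matching residues: M1.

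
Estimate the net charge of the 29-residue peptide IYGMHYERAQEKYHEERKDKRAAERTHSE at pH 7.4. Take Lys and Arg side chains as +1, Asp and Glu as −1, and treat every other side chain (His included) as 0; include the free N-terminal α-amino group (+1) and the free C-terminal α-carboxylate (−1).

0

Positive (K, R): R8, K12, R17, K18, K20, R21, R25 → +7.
Negative (D, E): E7, E11, E15, E16, D19, E24, E29 → −7.
The N-terminus (+1) and C-terminus (−1) cancel.
Net charge = (+7) + (−7) = 0.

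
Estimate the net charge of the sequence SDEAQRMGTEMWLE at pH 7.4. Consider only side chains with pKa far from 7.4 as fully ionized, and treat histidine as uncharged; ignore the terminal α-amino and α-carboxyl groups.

-3

Near pH 7.4, K and R contribute +1 each, D and E contribute −1 each, and every other side chain (His included, as stated) is uncharged.
Positive (K, R): R6 → +1.
Negative (D, E): D2, E3, E10, E14 → −4.
Net charge = (+1) + (−4) = −3.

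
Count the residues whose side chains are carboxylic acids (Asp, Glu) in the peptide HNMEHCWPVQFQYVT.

1

Matching residues: E4.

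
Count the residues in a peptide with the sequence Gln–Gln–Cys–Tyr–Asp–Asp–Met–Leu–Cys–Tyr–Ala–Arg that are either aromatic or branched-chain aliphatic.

3

Aromatic: F, W, Y. Branched-chain aliphatic: I, L, V.
Aromatic residues here: Tyr4, Tyr10 (2).
Branched-chain aliphatic residues here: Leu8 (1).
The two groups share no amino acid, so total = 2 + 1 = 3.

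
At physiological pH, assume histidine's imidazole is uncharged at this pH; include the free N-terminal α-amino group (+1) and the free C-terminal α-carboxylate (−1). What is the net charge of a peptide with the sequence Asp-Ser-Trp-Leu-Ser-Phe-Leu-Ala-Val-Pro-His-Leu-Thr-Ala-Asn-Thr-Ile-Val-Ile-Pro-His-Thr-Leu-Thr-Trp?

Near pH 7.4, K and R contribute +1 each, D and E contribute −1 each, and every other side chain (His included, as stated) is uncharged.
Positive (K, R): none → +0.
Negative (D, E): Asp1 → −1.
The N-terminus (+1) and C-terminus (−1) cancel.
Net charge = (+0) + (−1) = −1.

-1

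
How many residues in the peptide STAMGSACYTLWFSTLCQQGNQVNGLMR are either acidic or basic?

1

Acidic: D, E. Basic: H, K, R.
Acidic residues here: none (0).
Basic residues here: R28 (1).
The two groups share no amino acid, so total = 0 + 1 = 1.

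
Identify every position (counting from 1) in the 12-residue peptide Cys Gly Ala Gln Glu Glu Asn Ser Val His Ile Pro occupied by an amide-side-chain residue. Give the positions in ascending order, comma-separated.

4, 7

Only N (asparagine) and Q (glutamine) carry a side-chain carboxamide.
Matching residues: Gln4, Asn7.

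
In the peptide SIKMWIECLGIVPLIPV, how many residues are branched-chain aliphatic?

The BCAAs are Val, Leu, and Ile — aliphatic side chains with a branch point.
Matching residues: I2, I6, L9, I11, V12, L14, I15, V17.

8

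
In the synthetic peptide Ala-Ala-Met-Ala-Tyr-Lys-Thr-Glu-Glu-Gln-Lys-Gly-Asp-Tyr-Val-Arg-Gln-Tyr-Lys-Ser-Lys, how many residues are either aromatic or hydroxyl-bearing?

5

Aromatic: F, W, Y. Hydroxyl-bearing: S, T, Y.
Aromatic residues here: Tyr5, Tyr14, Tyr18 (3).
Hydroxyl-bearing residues here: Tyr5, Thr7, Tyr14, Tyr18, Ser20 (5).
Y is in both groups, so the 3 Y residues must not be double-counted.
Total = 3 + 5 − 3 = 5.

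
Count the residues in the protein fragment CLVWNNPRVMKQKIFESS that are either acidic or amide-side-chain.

4

Acidic: D, E. Amide-side-chain: N, Q.
Acidic residues here: E16 (1).
Amide-side-chain residues here: N5, N6, Q12 (3).
The two groups share no amino acid, so total = 1 + 3 = 4.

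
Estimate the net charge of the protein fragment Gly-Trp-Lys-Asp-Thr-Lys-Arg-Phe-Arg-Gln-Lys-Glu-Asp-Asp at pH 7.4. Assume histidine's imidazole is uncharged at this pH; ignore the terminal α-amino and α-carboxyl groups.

+1

At pH ~7.4 the Lys and Arg side chains are protonated (+1), the Asp and Glu side chains are deprotonated (−1), and with His taken as neutral all other side chains carry no charge.
Positive (K, R): Lys3, Lys6, Arg7, Arg9, Lys11 → +5.
Negative (D, E): Asp4, Glu12, Asp13, Asp14 → −4.
Net charge = (+5) + (−4) = +1.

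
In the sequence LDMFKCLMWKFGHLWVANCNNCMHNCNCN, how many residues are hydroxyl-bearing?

S, T, and Y are the three residues with a side-chain hydroxyl.
None of the 29 residues belong to this group.

0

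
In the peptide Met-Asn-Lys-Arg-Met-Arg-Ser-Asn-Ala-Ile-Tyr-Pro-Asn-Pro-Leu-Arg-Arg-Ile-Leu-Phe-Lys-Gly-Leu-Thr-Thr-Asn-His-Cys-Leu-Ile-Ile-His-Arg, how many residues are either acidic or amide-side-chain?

Acidic: D, E. Amide-side-chain: N, Q.
Acidic residues here: none (0).
Amide-side-chain residues here: Asn2, Asn8, Asn13, Asn26 (4).
The two groups share no amino acid, so total = 0 + 4 = 4.

4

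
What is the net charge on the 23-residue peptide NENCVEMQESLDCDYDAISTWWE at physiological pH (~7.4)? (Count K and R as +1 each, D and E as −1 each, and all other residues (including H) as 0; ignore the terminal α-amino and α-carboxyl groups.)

Positive (K, R): none → +0.
Negative (D, E): E2, E6, E9, D12, D14, D16, E23 → −7.
Net charge = (+0) + (−7) = −7.

-7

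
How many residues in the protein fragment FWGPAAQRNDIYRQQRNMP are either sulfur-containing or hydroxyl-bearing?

2

Sulfur-containing: C, M. Hydroxyl-bearing: S, T, Y.
Sulfur-containing residues here: M18 (1).
Hydroxyl-bearing residues here: Y12 (1).
The two groups share no amino acid, so total = 1 + 1 = 2.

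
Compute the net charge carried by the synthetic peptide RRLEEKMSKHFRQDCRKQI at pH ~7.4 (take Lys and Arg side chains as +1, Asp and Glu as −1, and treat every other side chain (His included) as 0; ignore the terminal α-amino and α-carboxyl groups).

Positive (K, R): R1, R2, K6, K9, R12, R16, K17 → +7.
Negative (D, E): E4, E5, D14 → −3.
Net charge = (+7) + (−3) = +4.

+4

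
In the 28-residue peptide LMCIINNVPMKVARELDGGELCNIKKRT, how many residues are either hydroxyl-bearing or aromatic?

1

Hydroxyl-bearing: S, T, Y. Aromatic: F, W, Y.
Hydroxyl-bearing residues here: T28 (1).
Aromatic residues here: none (0).
(Y belongs to both groups, but none appear in this sequence.) Total = 1 + 0 = 1.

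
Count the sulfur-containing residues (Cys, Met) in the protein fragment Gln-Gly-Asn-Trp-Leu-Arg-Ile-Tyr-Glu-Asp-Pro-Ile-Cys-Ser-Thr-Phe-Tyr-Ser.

1

Matching residues: Cys13.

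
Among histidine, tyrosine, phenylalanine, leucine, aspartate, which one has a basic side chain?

histidine

The basic amino acids are Lys (K), Arg (R), and His (H).
Of the listed options, only histidine belongs to this group.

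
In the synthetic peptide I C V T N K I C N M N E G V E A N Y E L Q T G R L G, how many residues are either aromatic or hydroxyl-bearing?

Aromatic: F, W, Y. Hydroxyl-bearing: S, T, Y.
Aromatic residues here: Y18 (1).
Hydroxyl-bearing residues here: T4, Y18, T22 (3).
Y is in both groups, so the 1 Y residue must not be double-counted.
Total = 1 + 3 − 1 = 3.

3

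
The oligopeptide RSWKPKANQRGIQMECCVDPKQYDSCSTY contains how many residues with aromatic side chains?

3

The aromatic amino acids are Phe (F, benzyl), Trp (W, indole), and Tyr (Y, phenol).
Matching residues: W3, Y23, Y29.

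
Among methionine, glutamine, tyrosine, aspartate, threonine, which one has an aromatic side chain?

The aromatic amino acids are Phe (F, benzyl), Trp (W, indole), and Tyr (Y, phenol).
Of the listed options, only tyrosine belongs to this group.

tyrosine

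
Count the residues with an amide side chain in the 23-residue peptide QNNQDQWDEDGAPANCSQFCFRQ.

8

Only N (asparagine) and Q (glutamine) carry a side-chain carboxamide.
Matching residues: Q1, N2, N3, Q4, Q6, N15, Q18, Q23.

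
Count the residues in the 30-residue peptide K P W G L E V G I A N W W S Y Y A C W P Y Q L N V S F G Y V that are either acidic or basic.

2

Acidic: D, E. Basic: H, K, R.
Acidic residues here: E6 (1).
Basic residues here: K1 (1).
The two groups share no amino acid, so total = 1 + 1 = 2.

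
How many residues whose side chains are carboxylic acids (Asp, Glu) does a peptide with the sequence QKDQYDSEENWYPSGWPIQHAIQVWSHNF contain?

Matching residues: D3, D6, E8, E9.

4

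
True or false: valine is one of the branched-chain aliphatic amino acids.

The BCAAs are Val, Leu, and Ile — aliphatic side chains with a branch point.
Valine is in this group.

True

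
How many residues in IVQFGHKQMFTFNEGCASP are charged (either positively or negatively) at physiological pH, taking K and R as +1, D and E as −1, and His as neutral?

Charged side chains at pH ~7.4: K, R (positive); D, E (negative).
Matching residues: K7, E14.

2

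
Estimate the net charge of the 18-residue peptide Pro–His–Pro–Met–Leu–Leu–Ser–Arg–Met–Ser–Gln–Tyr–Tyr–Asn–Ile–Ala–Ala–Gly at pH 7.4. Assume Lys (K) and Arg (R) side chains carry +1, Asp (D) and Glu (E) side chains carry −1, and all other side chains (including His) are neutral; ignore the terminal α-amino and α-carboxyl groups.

+1

Positive (K, R): Arg8 → +1.
Negative (D, E): none → −0.
Net charge = (+1) + (−0) = +1.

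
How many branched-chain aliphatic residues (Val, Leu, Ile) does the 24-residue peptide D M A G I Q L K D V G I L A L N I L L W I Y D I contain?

11

Matching residues: I5, L7, V10, I12, L13, L15, I17, L18, L19, I21, I24.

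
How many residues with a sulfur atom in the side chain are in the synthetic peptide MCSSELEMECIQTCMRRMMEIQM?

Only Cys (C) and Met (M) have a sulfur atom in the side chain.
Matching residues: M1, C2, M8, C10, C14, M15, M18, M19, M23.

9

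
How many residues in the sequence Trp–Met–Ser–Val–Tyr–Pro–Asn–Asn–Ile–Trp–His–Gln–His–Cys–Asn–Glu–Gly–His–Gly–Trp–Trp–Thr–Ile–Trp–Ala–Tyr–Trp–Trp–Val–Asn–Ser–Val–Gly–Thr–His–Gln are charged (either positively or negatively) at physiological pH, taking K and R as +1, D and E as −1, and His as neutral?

Charged side chains at pH ~7.4: K, R (positive); D, E (negative).
Matching residues: Glu16.

1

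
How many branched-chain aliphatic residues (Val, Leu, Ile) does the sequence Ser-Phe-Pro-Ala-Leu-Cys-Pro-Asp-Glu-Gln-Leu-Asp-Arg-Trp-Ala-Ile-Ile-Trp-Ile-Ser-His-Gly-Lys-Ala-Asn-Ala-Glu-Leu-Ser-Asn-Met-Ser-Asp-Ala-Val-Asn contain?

7

Matching residues: Leu5, Leu11, Ile16, Ile17, Ile19, Leu28, Val35.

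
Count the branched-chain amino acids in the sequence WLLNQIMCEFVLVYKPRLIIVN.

V, L, and I make up the branched-chain aliphatic group.
Matching residues: L2, L3, I6, V11, L12, V13, L18, I19, I20, V21.

10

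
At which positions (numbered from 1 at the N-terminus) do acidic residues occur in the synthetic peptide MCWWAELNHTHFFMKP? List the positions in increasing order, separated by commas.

6

Aspartate (D) and glutamate (E) have carboxylic-acid side chains and are the acidic amino acids.
Matching residues: E6.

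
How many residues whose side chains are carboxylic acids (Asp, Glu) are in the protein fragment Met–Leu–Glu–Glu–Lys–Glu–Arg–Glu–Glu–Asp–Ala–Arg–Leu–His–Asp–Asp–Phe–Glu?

9

Matching residues: Glu3, Glu4, Glu6, Glu8, Glu9, Asp10, Asp15, Asp16, Glu18.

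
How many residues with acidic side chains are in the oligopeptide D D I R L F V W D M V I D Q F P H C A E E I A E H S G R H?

The acidic residues are Asp (D) and Glu (E), whose side chains end in a carboxylate group.
Matching residues: D1, D2, D9, D13, E20, E21, E24.

7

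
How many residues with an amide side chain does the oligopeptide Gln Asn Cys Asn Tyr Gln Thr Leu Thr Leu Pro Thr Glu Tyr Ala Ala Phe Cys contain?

4

Only N (asparagine) and Q (glutamine) carry a side-chain carboxamide.
Matching residues: Gln1, Asn2, Asn4, Gln6.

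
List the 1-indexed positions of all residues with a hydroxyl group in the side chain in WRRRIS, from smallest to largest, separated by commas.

6

The –OH-bearing residues are Ser, Thr (aliphatic alcohols), and Tyr (phenol).
Matching residues: S6.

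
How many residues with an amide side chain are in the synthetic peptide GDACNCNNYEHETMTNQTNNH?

7

Asparagine (N) and glutamine (Q) have uncharged amide side chains.
Matching residues: N5, N7, N8, N16, Q17, N19, N20.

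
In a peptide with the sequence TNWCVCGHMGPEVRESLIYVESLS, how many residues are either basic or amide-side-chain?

Basic: H, K, R. Amide-side-chain: N, Q.
Basic residues here: H8, R14 (2).
Amide-side-chain residues here: N2 (1).
The two groups share no amino acid, so total = 2 + 1 = 3.

3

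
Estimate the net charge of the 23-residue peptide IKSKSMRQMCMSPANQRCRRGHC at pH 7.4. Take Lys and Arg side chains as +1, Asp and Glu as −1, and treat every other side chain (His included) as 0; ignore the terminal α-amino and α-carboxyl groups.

Positive (K, R): K2, K4, R7, R17, R19, R20 → +6.
Negative (D, E): none → −0.
Net charge = (+6) + (−0) = +6.

+6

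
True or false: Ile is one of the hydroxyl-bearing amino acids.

Serine (S), threonine (T), and tyrosine (Y) each carry a hydroxyl group on the side chain.
Isoleucine is not in this group.

False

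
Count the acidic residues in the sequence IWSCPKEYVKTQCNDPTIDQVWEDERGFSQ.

The acidic residues are Asp (D) and Glu (E), whose side chains end in a carboxylate group.
Matching residues: E7, D15, D19, E23, D24, E25.

6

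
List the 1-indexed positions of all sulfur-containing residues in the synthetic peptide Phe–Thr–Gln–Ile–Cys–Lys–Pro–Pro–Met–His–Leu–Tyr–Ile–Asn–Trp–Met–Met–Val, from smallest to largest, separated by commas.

Only Cys (C) and Met (M) have a sulfur atom in the side chain.
Matching residues: Cys5, Met9, Met16, Met17.

5, 9, 16, 17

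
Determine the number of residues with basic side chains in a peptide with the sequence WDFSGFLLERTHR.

3

K, R, and H are the three residues with basic side chains (ε-amine, guanidinium, and imidazole respectively).
Matching residues: R10, H12, R13.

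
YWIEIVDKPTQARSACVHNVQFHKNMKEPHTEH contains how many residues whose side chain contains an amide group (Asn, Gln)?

4

Matching residues: Q11, N19, Q21, N25.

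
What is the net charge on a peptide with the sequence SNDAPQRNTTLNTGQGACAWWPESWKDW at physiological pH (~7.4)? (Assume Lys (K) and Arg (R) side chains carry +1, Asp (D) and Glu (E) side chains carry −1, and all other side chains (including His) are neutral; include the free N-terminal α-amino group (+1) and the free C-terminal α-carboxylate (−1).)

-1

Positive (K, R): R7, K26 → +2.
Negative (D, E): D3, E23, D27 → −3.
The N-terminus (+1) and C-terminus (−1) cancel.
Net charge = (+2) + (−3) = −1.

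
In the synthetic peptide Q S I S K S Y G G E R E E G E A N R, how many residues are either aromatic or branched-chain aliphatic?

2

Aromatic: F, W, Y. Branched-chain aliphatic: I, L, V.
Aromatic residues here: Y7 (1).
Branched-chain aliphatic residues here: I3 (1).
The two groups share no amino acid, so total = 1 + 1 = 2.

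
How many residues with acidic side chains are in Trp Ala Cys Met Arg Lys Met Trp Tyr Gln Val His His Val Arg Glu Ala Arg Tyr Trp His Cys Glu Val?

Only D (aspartate) and E (glutamate) carry a side-chain carboxylic acid.
Matching residues: Glu16, Glu23.

2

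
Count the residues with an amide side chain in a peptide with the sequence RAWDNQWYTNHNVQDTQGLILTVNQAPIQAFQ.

Asparagine (N) and glutamine (Q) have uncharged amide side chains.
Matching residues: N5, Q6, N10, N12, Q14, Q17, N24, Q25, Q29, Q32.

10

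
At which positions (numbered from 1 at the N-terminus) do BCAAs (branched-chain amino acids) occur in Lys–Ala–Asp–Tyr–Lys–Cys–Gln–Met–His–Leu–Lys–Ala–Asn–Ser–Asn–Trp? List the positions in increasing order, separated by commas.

V, L, and I make up the branched-chain aliphatic group.
Matching residues: Leu10.

10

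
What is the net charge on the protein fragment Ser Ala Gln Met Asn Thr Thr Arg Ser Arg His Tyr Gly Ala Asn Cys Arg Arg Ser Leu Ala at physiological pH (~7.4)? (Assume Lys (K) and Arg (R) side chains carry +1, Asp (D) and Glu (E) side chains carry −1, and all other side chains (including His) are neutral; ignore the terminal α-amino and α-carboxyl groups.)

Positive (K, R): Arg8, Arg10, Arg17, Arg18 → +4.
Negative (D, E): none → −0.
Net charge = (+4) + (−0) = +4.

+4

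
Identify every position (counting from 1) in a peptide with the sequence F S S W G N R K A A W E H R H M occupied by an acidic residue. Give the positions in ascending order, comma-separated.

12

Matching residues: E12.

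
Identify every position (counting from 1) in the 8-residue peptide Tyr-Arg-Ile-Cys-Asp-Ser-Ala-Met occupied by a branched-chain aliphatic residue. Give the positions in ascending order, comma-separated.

3

Valine (V), leucine (L), and isoleucine (I) are the branched-chain amino acids.
Matching residues: Ile3.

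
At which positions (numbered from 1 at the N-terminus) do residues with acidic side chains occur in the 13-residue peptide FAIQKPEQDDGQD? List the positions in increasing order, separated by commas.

7, 9, 10, 13

The acidic residues are Asp (D) and Glu (E), whose side chains end in a carboxylate group.
Matching residues: E7, D9, D10, D13.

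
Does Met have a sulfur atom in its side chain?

Yes

The sulfur-bearing residues are cysteine (–SH) and methionine (–S–CH₃).
Methionine is in this group.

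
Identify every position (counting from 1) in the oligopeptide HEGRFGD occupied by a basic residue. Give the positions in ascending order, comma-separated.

Matching residues: H1, R4.

1, 4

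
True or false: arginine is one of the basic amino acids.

True

K, R, and H are the three residues with basic side chains (ε-amine, guanidinium, and imidazole respectively).
Arginine is in this group.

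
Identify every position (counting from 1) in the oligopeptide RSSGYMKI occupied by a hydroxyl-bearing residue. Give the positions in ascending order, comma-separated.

Serine (S), threonine (T), and tyrosine (Y) each carry a hydroxyl group on the side chain.
Matching residues: S2, S3, Y5.

2, 3, 5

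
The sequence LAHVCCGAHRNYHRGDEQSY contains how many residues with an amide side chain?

2

The amide-side-chain residues are Asn (N) and Gln (Q).
Matching residues: N11, Q18.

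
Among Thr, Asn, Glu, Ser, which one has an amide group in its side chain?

Asn

Only N (asparagine) and Q (glutamine) carry a side-chain carboxamide.
Of the listed options, only Asn belongs to this group.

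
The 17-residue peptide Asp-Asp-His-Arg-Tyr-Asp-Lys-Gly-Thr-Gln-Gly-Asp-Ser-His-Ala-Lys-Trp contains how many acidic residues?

The acidic residues are Asp (D) and Glu (E), whose side chains end in a carboxylate group.
Matching residues: Asp1, Asp2, Asp6, Asp12.

4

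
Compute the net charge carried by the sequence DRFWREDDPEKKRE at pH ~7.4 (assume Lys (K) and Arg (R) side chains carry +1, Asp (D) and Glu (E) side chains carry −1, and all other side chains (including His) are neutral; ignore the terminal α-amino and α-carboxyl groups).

Positive (K, R): R2, R5, K11, K12, R13 → +5.
Negative (D, E): D1, E6, D7, D8, E10, E14 → −6.
Net charge = (+5) + (−6) = −1.

-1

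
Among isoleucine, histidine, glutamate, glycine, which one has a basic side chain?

histidine

The basic amino acids are Lys (K), Arg (R), and His (H).
Of the listed options, only histidine belongs to this group.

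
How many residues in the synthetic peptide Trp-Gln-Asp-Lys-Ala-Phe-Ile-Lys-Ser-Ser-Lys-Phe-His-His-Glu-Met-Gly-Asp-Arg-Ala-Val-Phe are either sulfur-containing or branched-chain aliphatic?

3

Sulfur-containing: C, M. Branched-chain aliphatic: I, L, V.
Sulfur-containing residues here: Met16 (1).
Branched-chain aliphatic residues here: Ile7, Val21 (2).
The two groups share no amino acid, so total = 1 + 2 = 3.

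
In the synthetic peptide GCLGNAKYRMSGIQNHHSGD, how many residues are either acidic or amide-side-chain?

Acidic: D, E. Amide-side-chain: N, Q.
Acidic residues here: D20 (1).
Amide-side-chain residues here: N5, Q14, N15 (3).
The two groups share no amino acid, so total = 1 + 3 = 4.

4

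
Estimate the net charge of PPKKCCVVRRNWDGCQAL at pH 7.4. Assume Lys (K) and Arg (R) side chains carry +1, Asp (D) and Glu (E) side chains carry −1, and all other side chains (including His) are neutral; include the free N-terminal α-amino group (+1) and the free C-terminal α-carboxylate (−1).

Positive (K, R): K3, K4, R9, R10 → +4.
Negative (D, E): D13 → −1.
The N-terminus (+1) and C-terminus (−1) cancel.
Net charge = (+4) + (−1) = +3.

+3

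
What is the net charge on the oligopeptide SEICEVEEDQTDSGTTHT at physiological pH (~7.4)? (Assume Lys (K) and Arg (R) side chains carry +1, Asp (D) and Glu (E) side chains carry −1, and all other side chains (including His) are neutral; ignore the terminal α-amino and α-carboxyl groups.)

Positive (K, R): none → +0.
Negative (D, E): E2, E5, E7, E8, D9, D12 → −6.
Net charge = (+0) + (−6) = −6.

-6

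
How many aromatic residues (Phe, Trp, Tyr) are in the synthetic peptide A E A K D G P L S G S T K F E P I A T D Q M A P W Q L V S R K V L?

Matching residues: F14, W25.

2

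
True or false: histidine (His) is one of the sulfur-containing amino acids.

The sulfur-bearing residues are cysteine (–SH) and methionine (–S–CH₃).
Histidine is not in this group.

False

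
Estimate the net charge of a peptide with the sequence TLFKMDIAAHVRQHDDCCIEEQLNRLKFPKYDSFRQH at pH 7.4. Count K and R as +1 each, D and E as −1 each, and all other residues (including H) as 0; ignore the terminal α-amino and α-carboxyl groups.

0

Positive (K, R): K4, R12, R25, K27, K30, R35 → +6.
Negative (D, E): D6, D15, D16, E20, E21, D32 → −6.
Net charge = (+6) + (−6) = 0.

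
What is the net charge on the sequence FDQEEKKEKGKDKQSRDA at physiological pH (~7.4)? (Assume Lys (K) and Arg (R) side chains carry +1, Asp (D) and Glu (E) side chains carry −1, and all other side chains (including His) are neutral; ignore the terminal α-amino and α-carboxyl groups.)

0

Positive (K, R): K6, K7, K9, K11, K13, R16 → +6.
Negative (D, E): D2, E4, E5, E8, D12, D17 → −6.
Net charge = (+6) + (−6) = 0.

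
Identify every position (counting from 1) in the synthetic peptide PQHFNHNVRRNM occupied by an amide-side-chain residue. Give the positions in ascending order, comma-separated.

Matching residues: Q2, N5, N7, N11.

2, 5, 7, 11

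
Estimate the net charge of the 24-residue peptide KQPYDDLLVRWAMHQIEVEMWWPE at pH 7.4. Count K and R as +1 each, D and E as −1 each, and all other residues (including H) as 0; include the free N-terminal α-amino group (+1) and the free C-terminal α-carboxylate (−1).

-3

Positive (K, R): K1, R10 → +2.
Negative (D, E): D5, D6, E17, E19, E24 → −5.
The N-terminus (+1) and C-terminus (−1) cancel.
Net charge = (+2) + (−5) = −3.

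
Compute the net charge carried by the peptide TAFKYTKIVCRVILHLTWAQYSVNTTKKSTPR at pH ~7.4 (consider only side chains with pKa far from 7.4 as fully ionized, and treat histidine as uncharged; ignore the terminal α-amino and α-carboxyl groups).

Near pH 7.4, K and R contribute +1 each, D and E contribute −1 each, and every other side chain (His included, as stated) is uncharged.
Positive (K, R): K4, K7, R11, K27, K28, R32 → +6.
Negative (D, E): none → −0.
Net charge = (+6) + (−0) = +6.

+6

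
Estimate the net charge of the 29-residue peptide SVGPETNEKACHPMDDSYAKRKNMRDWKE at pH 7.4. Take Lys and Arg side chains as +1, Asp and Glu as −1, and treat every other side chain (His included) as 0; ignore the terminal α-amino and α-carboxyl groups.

Positive (K, R): K9, K20, R21, K22, R25, K28 → +6.
Negative (D, E): E5, E8, D15, D16, D26, E29 → −6.
Net charge = (+6) + (−6) = 0.

0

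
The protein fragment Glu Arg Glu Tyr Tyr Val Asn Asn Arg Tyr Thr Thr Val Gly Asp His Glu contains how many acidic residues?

Aspartate (D) and glutamate (E) have carboxylic-acid side chains and are the acidic amino acids.
Matching residues: Glu1, Glu3, Asp15, Glu17.

4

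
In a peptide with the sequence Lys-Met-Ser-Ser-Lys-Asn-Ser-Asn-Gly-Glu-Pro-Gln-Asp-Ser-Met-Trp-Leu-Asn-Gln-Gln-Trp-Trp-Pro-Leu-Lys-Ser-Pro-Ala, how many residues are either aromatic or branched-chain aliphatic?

Aromatic: F, W, Y. Branched-chain aliphatic: I, L, V.
Aromatic residues here: Trp16, Trp21, Trp22 (3).
Branched-chain aliphatic residues here: Leu17, Leu24 (2).
The two groups share no amino acid, so total = 3 + 2 = 5.

5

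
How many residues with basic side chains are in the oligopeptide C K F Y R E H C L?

3

Lysine (K), arginine (R), and histidine (H) have basic, nitrogen-containing side chains.
Matching residues: K2, R5, H7.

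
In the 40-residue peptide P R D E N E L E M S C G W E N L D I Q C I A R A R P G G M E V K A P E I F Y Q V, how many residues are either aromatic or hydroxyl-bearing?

Aromatic: F, W, Y. Hydroxyl-bearing: S, T, Y.
Aromatic residues here: W13, F37, Y38 (3).
Hydroxyl-bearing residues here: S10, Y38 (2).
Y is in both groups, so the 1 Y residue must not be double-counted.
Total = 3 + 2 − 1 = 4.

4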